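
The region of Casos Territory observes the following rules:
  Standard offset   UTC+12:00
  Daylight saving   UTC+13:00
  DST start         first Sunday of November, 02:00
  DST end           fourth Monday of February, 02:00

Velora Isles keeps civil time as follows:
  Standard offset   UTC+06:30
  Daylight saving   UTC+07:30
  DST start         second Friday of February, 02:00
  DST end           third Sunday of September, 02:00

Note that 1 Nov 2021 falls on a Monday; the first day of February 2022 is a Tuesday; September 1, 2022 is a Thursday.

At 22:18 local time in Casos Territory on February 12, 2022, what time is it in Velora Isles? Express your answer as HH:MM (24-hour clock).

16:48

1 November 2021 is a Monday, so the first Sunday is November 7.
1 February 2022 is a Tuesday, so the first Monday is February 7 and the fourth is February 28.
February 12, 2022 lies within the daylight-saving period (7 November 2021 – 28 February 2022), so Casos Territory is on daylight time, UTC+13:00.
22:18 Casos Territory − 13h = 09:18 UTC.
1 February 2022 is a Tuesday, so the first Friday is February 4 and the second is February 11.
1 September 2022 is a Thursday, so the first Sunday is September 4 and the third is September 18.
At the standard offset (UTC+06:30), 09:18 UTC + 6h30m = 15:48 Velora Isles standard time.
The standard-time date in Velora Isles, February 12, 2022, falls between 11 February and 18 September, so daylight saving is in effect and Velora Isles is at UTC+07:30.
09:18 UTC + 7h30m = 16:48 Velora Isles.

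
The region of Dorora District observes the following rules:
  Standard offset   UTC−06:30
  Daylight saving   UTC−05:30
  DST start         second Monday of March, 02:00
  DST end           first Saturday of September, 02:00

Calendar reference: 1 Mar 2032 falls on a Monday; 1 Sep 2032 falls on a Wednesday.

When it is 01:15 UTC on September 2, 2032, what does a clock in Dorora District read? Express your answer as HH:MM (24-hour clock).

19:45

1 March 2032 is a Monday, so the first Monday is March 1 and the second is March 8.
1 September 2032 is a Wednesday, so the first Saturday is September 4.
At the standard offset (UTC−06:30), 01:15 UTC − 6h30m = 18:45 Dorora District standard time (rolling into the previous day, 1 September 2032).
The standard-time date in Dorora District, September 1, 2032, falls between 8 March and 4 September, so daylight saving is in effect and Dorora District is at UTC−05:30.
01:15 UTC − 5h30m = 19:45 local (rolling into the previous day, 1 September 2032).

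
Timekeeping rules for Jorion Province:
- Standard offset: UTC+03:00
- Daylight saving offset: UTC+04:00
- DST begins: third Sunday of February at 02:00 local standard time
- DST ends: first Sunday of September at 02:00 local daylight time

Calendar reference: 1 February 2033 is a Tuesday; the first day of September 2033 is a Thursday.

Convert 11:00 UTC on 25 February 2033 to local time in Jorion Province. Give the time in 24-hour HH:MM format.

15:00

1 February 2033 is a Tuesday, so the first Sunday is February 6 and the third is February 20.
1 September 2033 is a Thursday, so the first Sunday is September 4.
At the standard offset (UTC+03:00), 11:00 UTC + 3h = 14:00 Jorion Province standard time.
Daylight saving runs 20 February – 4 September; the standard-time date in Jorion Province, 25 February 2033, is inside that window, so Jorion Province is at UTC+04:00.
11:00 UTC + 4h = 15:00 local.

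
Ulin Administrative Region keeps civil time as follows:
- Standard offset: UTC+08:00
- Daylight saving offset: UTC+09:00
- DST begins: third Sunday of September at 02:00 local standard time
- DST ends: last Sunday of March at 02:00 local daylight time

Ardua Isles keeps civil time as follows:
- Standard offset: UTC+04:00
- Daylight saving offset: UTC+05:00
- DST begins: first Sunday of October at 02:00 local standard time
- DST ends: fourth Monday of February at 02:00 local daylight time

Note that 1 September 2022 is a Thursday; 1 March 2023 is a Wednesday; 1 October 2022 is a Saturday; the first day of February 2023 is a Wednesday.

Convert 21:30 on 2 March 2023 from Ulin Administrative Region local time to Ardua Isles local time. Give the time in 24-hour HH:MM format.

16:30

1 September 2022 is a Thursday, so the first Sunday is September 4 and the third is September 18.
1 March 2023 is a Wednesday, so Sundays fall on 5, 12, 19, 26; the last is March 26.
2 March 2023 lies within the daylight-saving period (18 September 2022 – 26 March 2023), so Ulin Administrative Region is on daylight time, UTC+09:00.
21:30 Ulin Administrative Region − 9h = 12:30 UTC.
1 October 2022 is a Saturday, so the first Sunday is October 2.
1 February 2023 is a Wednesday, so the first Monday is February 6 and the fourth is February 27.
At the standard offset (UTC+04:00), 12:30 UTC + 4h = 16:30 Ardua Isles standard time.
Daylight saving runs 2 October 2022 – 27 February 2023; the standard-time date in Ardua Isles, 2 March 2023, is outside that window, so Ardua Isles is on standard time at UTC+04:00.
12:30 UTC + 4h = 16:30 Ardua Isles.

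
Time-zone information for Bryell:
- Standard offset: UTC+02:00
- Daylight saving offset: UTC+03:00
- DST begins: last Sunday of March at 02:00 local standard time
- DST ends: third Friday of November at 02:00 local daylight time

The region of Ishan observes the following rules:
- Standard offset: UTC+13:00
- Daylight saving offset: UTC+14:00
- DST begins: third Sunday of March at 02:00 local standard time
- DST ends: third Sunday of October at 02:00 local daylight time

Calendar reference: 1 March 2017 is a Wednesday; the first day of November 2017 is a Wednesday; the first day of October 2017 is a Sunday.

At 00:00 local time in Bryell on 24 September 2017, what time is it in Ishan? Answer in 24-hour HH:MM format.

11:00

1 March 2017 is a Wednesday, so Sundays fall on 5, 12, 19, 26; the last is March 26.
1 November 2017 is a Wednesday, so the first Friday is November 3 and the third is November 17.
Daylight saving runs 26 March – 17 November; 24 September 2017 is inside that window, so Bryell is at UTC+03:00.
00:00 Bryell − 3h = 21:00 UTC (rolling into the previous day, 23 September 2017).
1 March 2017 is a Wednesday, so the first Sunday is March 5 and the third is March 19.
1 October 2017 is a Sunday, so the first Sunday is October 1 and the third is October 15.
At the standard offset (UTC+13:00), 21:00 UTC + 13h = 10:00 Ishan standard time (rolling into the next day, 24 September 2017).
The standard-time date in Ishan, 24 September 2017, lies within the daylight-saving period (19 March – 15 October), so Ishan is on daylight time, UTC+14:00.
21:00 UTC + 14h = 11:00 Ishan (rolling into the next day, 24 September 2017).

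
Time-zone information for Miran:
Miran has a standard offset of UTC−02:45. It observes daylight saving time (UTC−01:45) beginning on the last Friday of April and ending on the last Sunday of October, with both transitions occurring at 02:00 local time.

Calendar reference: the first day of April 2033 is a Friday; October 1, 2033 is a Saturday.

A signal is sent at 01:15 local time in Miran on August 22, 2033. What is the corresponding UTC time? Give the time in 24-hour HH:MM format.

1 April 2033 is a Friday, so Fridays fall on 1, 8, 15, 22, 29; the last is April 29.
1 October 2033 is a Saturday, so Sundays fall on 2, 9, 16, 23, 30; the last is October 30.
August 22, 2033 lies within the daylight-saving period (29 April – 30 October), so Miran is on daylight time, UTC−01:45.
01:15 local + 1h45m = 03:00 UTC.

03:00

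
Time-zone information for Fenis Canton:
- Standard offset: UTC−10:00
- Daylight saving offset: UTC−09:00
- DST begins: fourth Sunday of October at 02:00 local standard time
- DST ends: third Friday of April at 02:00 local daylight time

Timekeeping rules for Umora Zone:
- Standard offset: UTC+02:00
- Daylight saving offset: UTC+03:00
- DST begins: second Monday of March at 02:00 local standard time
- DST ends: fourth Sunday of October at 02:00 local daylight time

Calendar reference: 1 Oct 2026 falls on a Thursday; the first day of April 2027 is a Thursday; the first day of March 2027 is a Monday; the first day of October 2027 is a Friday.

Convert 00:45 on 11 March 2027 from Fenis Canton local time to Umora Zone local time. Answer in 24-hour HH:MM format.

12:45

1 October 2026 is a Thursday, so the first Sunday is October 4 and the fourth is October 25.
1 April 2027 is a Thursday, so the first Friday is April 2 and the third is April 16.
11 March 2027 falls between 25 October 2026 and 16 April 2027, so daylight saving is in effect and Fenis Canton is at UTC−09:00.
00:45 Fenis Canton + 9h = 09:45 UTC.
1 March 2027 is a Monday, so the first Monday is March 1 and the second is March 8.
1 October 2027 is a Friday, so the first Sunday is October 3 and the fourth is October 24.
At the standard offset (UTC+02:00), 09:45 UTC + 2h = 11:45 Umora Zone standard time.
Daylight saving runs 8 March – 24 October; the standard-time date in Umora Zone, 11 March 2027, is inside that window, so Umora Zone is at UTC+03:00.
09:45 UTC + 3h = 12:45 Umora Zone.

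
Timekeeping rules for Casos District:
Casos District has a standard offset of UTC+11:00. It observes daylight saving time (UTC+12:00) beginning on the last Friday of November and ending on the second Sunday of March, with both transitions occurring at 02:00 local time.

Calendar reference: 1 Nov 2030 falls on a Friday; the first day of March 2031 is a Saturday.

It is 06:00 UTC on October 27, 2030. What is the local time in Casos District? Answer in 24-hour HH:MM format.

17:00

1 November 2030 is a Friday, so Fridays fall on 1, 8, 15, 22, 29; the last is November 29.
1 March 2031 is a Saturday, so the first Sunday is March 2 and the second is March 9.
At the standard offset (UTC+11:00), 06:00 UTC + 11h = 17:00 Casos District standard time.
The standard-time date in Casos District, October 27, 2030, does not fall between 29 November 2030 and 9 March 2031, so daylight saving is not in effect and Casos District is at UTC+11:00.
06:00 UTC + 11h = 17:00 local.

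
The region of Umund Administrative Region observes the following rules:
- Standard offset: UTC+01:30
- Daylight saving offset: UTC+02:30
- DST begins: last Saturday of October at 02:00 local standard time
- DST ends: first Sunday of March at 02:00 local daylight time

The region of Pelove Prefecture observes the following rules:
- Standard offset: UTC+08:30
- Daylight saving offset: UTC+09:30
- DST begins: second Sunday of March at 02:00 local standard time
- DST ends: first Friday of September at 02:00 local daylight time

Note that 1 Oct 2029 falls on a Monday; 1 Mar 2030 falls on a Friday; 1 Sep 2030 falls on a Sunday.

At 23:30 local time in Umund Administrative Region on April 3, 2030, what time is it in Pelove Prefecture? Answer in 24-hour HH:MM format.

07:30

1 October 2029 is a Monday, so Saturdays fall on 6, 13, 20, 27; the last is October 27.
1 March 2030 is a Friday, so the first Sunday is March 3.
April 3, 2030 does not fall between 27 October 2029 and 3 March 2030, so daylight saving is not in effect and Umund Administrative Region is at UTC+01:30.
23:30 Umund Administrative Region − 1h30m = 22:00 UTC.
1 March 2030 is a Friday, so the first Sunday is March 3 and the second is March 10.
1 September 2030 is a Sunday, so the first Friday is September 6.
At the standard offset (UTC+08:30), 22:00 UTC + 8h30m = 06:30 Pelove Prefecture standard time (rolling into the next day, 4 April 2030).
The standard-time date in Pelove Prefecture, April 4, 2030, falls between 10 March and 6 September, so daylight saving is in effect and Pelove Prefecture is at UTC+09:30.
22:00 UTC + 9h30m = 07:30 Pelove Prefecture (rolling into the next day, 4 April 2030).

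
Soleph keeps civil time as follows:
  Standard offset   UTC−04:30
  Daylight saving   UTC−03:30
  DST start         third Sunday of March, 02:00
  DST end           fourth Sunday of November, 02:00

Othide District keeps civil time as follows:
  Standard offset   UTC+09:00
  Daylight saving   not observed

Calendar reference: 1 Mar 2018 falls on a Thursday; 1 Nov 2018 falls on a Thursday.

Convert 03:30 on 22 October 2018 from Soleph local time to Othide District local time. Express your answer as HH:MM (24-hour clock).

1 March 2018 is a Thursday, so the first Sunday is March 4 and the third is March 18.
1 November 2018 is a Thursday, so the first Sunday is November 4 and the fourth is November 25.
22 October 2018 falls between 18 March and 25 November, so daylight saving is in effect and Soleph is at UTC−03:30.
03:30 Soleph + 3h30m = 07:00 UTC.
Othide District stays on UTC+09:00 all year.
07:00 UTC + 9h = 16:00 Othide District.

16:00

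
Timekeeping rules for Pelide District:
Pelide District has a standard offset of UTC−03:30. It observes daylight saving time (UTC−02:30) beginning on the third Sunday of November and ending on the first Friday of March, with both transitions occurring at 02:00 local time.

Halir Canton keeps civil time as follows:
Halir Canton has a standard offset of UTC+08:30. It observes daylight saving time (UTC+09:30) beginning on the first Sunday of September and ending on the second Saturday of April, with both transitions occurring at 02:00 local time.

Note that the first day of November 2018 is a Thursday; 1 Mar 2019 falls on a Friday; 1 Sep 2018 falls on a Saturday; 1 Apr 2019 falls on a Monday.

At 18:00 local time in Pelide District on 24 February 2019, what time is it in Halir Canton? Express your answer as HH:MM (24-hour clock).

06:00

1 November 2018 is a Thursday, so the first Sunday is November 4 and the third is November 18.
1 March 2019 is a Friday, so the first Friday is March 1.
Daylight saving runs 18 November 2018 – 1 March 2019; 24 February 2019 is inside that window, so Pelide District is at UTC−02:30.
18:00 Pelide District + 2h30m = 20:30 UTC.
1 September 2018 is a Saturday, so the first Sunday is September 2.
1 April 2019 is a Monday, so the first Saturday is April 6 and the second is April 13.
At the standard offset (UTC+08:30), 20:30 UTC + 8h30m = 05:00 Halir Canton standard time (rolling into the next day, 25 February 2019).
Daylight saving runs 2 September 2018 – 13 April 2019; the standard-time date in Halir Canton, 25 February 2019, is inside that window, so Halir Canton is at UTC+09:30.
20:30 UTC + 9h30m = 06:00 Halir Canton (rolling into the next day, 25 February 2019).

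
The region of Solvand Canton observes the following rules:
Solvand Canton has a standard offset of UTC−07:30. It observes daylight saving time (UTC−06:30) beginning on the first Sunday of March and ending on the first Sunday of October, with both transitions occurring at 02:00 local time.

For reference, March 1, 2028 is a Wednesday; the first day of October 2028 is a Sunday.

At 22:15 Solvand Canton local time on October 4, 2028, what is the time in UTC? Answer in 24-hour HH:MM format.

05:45

1 March 2028 is a Wednesday, so the first Sunday is March 5.
1 October 2028 is a Sunday, so the first Sunday is October 1.
October 4, 2028 is outside the daylight-saving period (5 March – 1 October), so Solvand Canton is on standard time, UTC−07:30.
22:15 local + 7h30m = 05:45 UTC (rolling into the next day, 5 October 2028).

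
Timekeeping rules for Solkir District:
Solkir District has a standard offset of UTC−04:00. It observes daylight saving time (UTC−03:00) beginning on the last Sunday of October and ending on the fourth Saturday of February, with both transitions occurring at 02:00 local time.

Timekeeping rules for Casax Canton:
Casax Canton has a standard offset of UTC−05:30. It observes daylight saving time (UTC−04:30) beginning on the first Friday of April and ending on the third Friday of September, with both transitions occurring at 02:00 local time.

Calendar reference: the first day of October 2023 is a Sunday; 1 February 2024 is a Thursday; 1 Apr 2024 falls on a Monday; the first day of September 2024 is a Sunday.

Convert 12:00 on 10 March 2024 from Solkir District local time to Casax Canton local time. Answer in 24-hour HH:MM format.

1 October 2023 is a Sunday, so Sundays fall on 1, 8, 15, 22, 29; the last is October 29.
1 February 2024 is a Thursday, so the first Saturday is February 3 and the fourth is February 24.
10 March 2024 is outside the daylight-saving period (29 October 2023 – 24 February 2024), so Solkir District is on standard time, UTC−04:00.
12:00 Solkir District + 4h = 16:00 UTC.
1 April 2024 is a Monday, so the first Friday is April 5.
1 September 2024 is a Sunday, so the first Friday is September 6 and the third is September 20.
At the standard offset (UTC−05:30), 16:00 UTC − 5h30m = 10:30 Casax Canton standard time.
The standard-time date in Casax Canton, 10 March 2024, is outside the daylight-saving period (5 April – 20 September), so Casax Canton is on standard time, UTC−05:30.
16:00 UTC − 5h30m = 10:30 Casax Canton.

10:30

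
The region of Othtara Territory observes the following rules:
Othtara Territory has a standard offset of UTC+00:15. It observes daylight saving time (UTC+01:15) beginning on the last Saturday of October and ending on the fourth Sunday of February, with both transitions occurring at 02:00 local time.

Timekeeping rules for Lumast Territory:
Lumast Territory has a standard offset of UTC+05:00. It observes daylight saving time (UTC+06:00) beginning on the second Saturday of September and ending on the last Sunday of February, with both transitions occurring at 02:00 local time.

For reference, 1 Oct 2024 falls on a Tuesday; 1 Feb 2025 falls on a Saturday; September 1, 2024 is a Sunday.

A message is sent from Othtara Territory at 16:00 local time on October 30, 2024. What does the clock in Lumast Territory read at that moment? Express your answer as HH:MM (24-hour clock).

1 October 2024 is a Tuesday, so Saturdays fall on 5, 12, 19, 26; the last is October 26.
1 February 2025 is a Saturday, so the first Sunday is February 2 and the fourth is February 23.
October 30, 2024 lies within the daylight-saving period (26 October 2024 – 23 February 2025), so Othtara Territory is on daylight time, UTC+01:15.
16:00 Othtara Territory − 1h15m = 14:45 UTC.
1 September 2024 is a Sunday, so the first Saturday is September 7 and the second is September 14.
1 February 2025 is a Saturday, so Sundays fall on 2, 9, 16, 23; the last is February 23.
At the standard offset (UTC+05:00), 14:45 UTC + 5h = 19:45 Lumast Territory standard time.
The standard-time date in Lumast Territory, October 30, 2024, falls between 14 September 2024 and 23 February 2025, so daylight saving is in effect and Lumast Territory is at UTC+06:00.
14:45 UTC + 6h = 20:45 Lumast Territory.

20:45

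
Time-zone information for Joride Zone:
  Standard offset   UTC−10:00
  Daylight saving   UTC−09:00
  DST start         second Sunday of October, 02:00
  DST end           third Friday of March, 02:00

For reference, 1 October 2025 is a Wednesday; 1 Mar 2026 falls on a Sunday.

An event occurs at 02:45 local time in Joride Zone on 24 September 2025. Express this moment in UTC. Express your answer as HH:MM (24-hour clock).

12:45

1 October 2025 is a Wednesday, so the first Sunday is October 5 and the second is October 12.
1 March 2026 is a Sunday, so the first Friday is March 6 and the third is March 20.
Daylight saving runs 12 October 2025 – 20 March 2026; 24 September 2025 is outside that window, so Joride Zone is on standard time at UTC−10:00.
02:45 local + 10h = 12:45 UTC.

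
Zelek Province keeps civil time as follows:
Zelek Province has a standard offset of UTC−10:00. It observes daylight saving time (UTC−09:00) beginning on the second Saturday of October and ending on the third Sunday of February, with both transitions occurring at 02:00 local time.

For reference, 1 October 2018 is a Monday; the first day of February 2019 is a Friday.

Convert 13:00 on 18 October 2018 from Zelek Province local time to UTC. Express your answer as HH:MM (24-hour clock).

22:00

1 October 2018 is a Monday, so the first Saturday is October 6 and the second is October 13.
1 February 2019 is a Friday, so the first Sunday is February 3 and the third is February 17.
18 October 2018 falls between 13 October 2018 and 17 February 2019, so daylight saving is in effect and Zelek Province is at UTC−09:00.
13:00 local + 9h = 22:00 UTC.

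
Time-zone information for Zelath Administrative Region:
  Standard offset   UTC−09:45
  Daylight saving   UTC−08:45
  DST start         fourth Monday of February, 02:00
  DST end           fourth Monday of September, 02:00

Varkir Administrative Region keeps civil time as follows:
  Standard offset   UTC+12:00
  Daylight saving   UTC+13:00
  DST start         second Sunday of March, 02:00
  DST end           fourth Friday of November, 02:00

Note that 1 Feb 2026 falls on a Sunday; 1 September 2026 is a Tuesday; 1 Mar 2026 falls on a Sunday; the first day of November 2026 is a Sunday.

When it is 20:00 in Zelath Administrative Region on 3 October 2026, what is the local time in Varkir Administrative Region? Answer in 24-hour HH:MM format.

18:45

1 February 2026 is a Sunday, so the first Monday is February 2 and the fourth is February 23.
1 September 2026 is a Tuesday, so the first Monday is September 7 and the fourth is September 28.
3 October 2026 does not fall between 23 February and 28 September, so daylight saving is not in effect and Zelath Administrative Region is at UTC−09:45.
20:00 Zelath Administrative Region + 9h45m = 05:45 UTC (rolling into the next day, 4 October 2026).
1 March 2026 is a Sunday, so the first Sunday is March 1 and the second is March 8.
1 November 2026 is a Sunday, so the first Friday is November 6 and the fourth is November 27.
At the standard offset (UTC+12:00), 05:45 UTC + 12h = 17:45 Varkir Administrative Region standard time.
Daylight saving runs 8 March – 27 November; the standard-time date in Varkir Administrative Region, 4 October 2026, is inside that window, so Varkir Administrative Region is at UTC+13:00.
05:45 UTC + 13h = 18:45 Varkir Administrative Region.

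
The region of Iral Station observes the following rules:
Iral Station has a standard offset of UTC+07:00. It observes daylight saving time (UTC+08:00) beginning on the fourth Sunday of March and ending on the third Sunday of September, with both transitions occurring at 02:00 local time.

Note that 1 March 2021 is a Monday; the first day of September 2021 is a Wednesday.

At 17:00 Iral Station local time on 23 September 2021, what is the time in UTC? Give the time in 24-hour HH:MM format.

10:00

1 March 2021 is a Monday, so the first Sunday is March 7 and the fourth is March 28.
1 September 2021 is a Wednesday, so the first Sunday is September 5 and the third is September 19.
Daylight saving runs 28 March – 19 September; 23 September 2021 is outside that window, so Iral Station is on standard time at UTC+07:00.
17:00 local − 7h = 10:00 UTC.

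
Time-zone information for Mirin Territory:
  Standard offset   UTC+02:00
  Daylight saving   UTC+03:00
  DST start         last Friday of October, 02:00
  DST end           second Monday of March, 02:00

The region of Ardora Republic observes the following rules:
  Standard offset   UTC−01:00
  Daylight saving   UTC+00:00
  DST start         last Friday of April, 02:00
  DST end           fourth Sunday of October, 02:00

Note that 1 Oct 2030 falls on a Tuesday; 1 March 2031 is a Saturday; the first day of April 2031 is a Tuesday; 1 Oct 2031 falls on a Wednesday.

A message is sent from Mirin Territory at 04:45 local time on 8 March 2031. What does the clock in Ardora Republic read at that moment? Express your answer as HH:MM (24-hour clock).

00:45

1 October 2030 is a Tuesday, so Fridays fall on 4, 11, 18, 25; the last is October 25.
1 March 2031 is a Saturday, so the first Monday is March 3 and the second is March 10.
Daylight saving runs 25 October 2030 – 10 March 2031; 8 March 2031 is inside that window, so Mirin Territory is at UTC+03:00.
04:45 Mirin Territory − 3h = 01:45 UTC.
1 April 2031 is a Tuesday, so Fridays fall on 4, 11, 18, 25; the last is April 25.
1 October 2031 is a Wednesday, so the first Sunday is October 5 and the fourth is October 26.
At the standard offset (UTC−01:00), 01:45 UTC − 1h = 00:45 Ardora Republic standard time.
The standard-time date in Ardora Republic, 8 March 2031, does not fall between 25 April and 26 October, so daylight saving is not in effect and Ardora Republic is at UTC−01:00.
01:45 UTC − 1h = 00:45 Ardora Republic.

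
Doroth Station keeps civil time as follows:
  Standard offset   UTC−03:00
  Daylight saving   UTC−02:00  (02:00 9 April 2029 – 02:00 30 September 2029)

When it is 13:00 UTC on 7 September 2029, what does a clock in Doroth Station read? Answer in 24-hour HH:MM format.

11:00

At the standard offset (UTC−03:00), 13:00 UTC − 3h = 10:00 Doroth Station standard time.
Daylight saving runs 9 April – 30 September; the standard-time date in Doroth Station, 7 September 2029, is inside that window, so Doroth Station is at UTC−02:00.
13:00 UTC − 2h = 11:00 local.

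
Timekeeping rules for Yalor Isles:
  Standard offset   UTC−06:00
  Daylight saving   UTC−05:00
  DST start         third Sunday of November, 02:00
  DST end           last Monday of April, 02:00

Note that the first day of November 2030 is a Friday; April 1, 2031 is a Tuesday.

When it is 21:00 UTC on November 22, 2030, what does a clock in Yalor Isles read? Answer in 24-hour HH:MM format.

16:00

1 November 2030 is a Friday, so the first Sunday is November 3 and the third is November 17.
1 April 2031 is a Tuesday, so Mondays fall on 7, 14, 21, 28; the last is April 28.
At the standard offset (UTC−06:00), 21:00 UTC − 6h = 15:00 Yalor Isles standard time.
The standard-time date in Yalor Isles, November 22, 2030, lies within the daylight-saving period (17 November 2030 – 28 April 2031), so Yalor Isles is on daylight time, UTC−05:00.
21:00 UTC − 5h = 16:00 local.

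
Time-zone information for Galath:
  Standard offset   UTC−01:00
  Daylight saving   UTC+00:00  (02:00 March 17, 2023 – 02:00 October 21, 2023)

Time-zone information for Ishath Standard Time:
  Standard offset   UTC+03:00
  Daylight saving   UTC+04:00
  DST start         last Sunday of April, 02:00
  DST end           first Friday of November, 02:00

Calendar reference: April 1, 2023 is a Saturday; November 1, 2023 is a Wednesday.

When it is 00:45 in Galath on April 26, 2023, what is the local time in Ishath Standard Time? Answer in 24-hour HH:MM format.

April 26, 2023 lies within the daylight-saving period (17 March – 21 October), so Galath is on daylight time, UTC+00:00.
00:45 Galath − 0h = 00:45 UTC.
1 April 2023 is a Saturday, so Sundays fall on 2, 9, 16, 23, 30; the last is April 30.
1 November 2023 is a Wednesday, so the first Friday is November 3.
At the standard offset (UTC+03:00), 00:45 UTC + 3h = 03:45 Ishath Standard Time standard time.
The standard-time date in Ishath Standard Time, April 26, 2023, does not fall between 30 April and 3 November, so daylight saving is not in effect and Ishath Standard Time is at UTC+03:00.
00:45 UTC + 3h = 03:45 Ishath Standard Time.

03:45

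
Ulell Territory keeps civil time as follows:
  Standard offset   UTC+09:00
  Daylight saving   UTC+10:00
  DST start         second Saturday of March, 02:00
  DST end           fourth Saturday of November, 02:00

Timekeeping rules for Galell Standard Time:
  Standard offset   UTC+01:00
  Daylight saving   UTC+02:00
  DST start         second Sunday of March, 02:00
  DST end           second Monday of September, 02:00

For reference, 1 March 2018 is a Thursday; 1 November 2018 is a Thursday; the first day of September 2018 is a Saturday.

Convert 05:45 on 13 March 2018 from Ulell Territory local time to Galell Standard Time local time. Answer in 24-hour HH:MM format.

21:45

1 March 2018 is a Thursday, so the first Saturday is March 3 and the second is March 10.
1 November 2018 is a Thursday, so the first Saturday is November 3 and the fourth is November 24.
Daylight saving runs 10 March – 24 November; 13 March 2018 is inside that window, so Ulell Territory is at UTC+10:00.
05:45 Ulell Territory − 10h = 19:45 UTC (rolling into the previous day, 12 March 2018).
1 March 2018 is a Thursday, so the first Sunday is March 4 and the second is March 11.
1 September 2018 is a Saturday, so the first Monday is September 3 and the second is September 10.
At the standard offset (UTC+01:00), 19:45 UTC + 1h = 20:45 Galell Standard Time standard time.
The standard-time date in Galell Standard Time, 12 March 2018, falls between 11 March and 10 September, so daylight saving is in effect and Galell Standard Time is at UTC+02:00.
19:45 UTC + 2h = 21:45 Galell Standard Time.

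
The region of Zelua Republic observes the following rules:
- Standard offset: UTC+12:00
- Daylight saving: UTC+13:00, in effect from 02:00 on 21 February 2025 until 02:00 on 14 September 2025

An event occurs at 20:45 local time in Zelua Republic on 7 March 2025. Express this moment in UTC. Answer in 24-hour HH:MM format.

07:45

7 March 2025 falls between 21 February and 14 September, so daylight saving is in effect and Zelua Republic is at UTC+13:00.
20:45 local − 13h = 07:45 UTC.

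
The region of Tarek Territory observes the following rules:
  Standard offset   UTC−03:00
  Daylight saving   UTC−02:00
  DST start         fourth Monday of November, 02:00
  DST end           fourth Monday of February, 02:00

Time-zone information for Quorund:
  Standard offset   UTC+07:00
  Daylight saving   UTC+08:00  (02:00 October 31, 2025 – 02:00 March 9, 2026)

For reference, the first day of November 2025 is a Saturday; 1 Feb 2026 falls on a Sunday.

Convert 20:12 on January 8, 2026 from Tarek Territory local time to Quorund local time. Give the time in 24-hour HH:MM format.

1 November 2025 is a Saturday, so the first Monday is November 3 and the fourth is November 24.
1 February 2026 is a Sunday, so the first Monday is February 2 and the fourth is February 23.
Daylight saving runs 24 November 2025 – 23 February 2026; January 8, 2026 is inside that window, so Tarek Territory is at UTC−02:00.
20:12 Tarek Territory + 2h = 22:12 UTC.
At the standard offset (UTC+07:00), 22:12 UTC + 7h = 05:12 Quorund standard time (rolling into the next day, 9 January 2026).
Daylight saving runs 31 October 2025 – 9 March 2026; the standard-time date in Quorund, January 9, 2026, is inside that window, so Quorund is at UTC+08:00.
22:12 UTC + 8h = 06:12 Quorund (rolling into the next day, 9 January 2026).

06:12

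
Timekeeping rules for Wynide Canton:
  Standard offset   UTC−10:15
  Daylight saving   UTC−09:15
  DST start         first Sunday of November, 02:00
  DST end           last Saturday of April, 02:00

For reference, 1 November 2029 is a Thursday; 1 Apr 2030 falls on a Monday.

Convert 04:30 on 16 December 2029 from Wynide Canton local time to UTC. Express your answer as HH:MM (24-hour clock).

1 November 2029 is a Thursday, so the first Sunday is November 4.
1 April 2030 is a Monday, so Saturdays fall on 6, 13, 20, 27; the last is April 27.
Daylight saving runs 4 November 2029 – 27 April 2030; 16 December 2029 is inside that window, so Wynide Canton is at UTC−09:15.
04:30 local + 9h15m = 13:45 UTC.

13:45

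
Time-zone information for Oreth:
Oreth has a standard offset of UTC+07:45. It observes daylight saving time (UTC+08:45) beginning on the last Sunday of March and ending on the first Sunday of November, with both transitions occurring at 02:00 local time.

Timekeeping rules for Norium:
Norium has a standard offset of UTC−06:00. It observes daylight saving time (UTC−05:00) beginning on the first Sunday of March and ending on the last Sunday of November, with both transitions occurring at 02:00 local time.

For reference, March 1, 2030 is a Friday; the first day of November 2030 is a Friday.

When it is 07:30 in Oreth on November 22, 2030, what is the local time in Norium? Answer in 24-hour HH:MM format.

1 March 2030 is a Friday, so Sundays fall on 3, 10, 17, 24, 31; the last is March 31.
1 November 2030 is a Friday, so the first Sunday is November 3.
November 22, 2030 does not fall between 31 March and 3 November, so daylight saving is not in effect and Oreth is at UTC+07:45.
07:30 Oreth − 7h45m = 23:45 UTC (rolling into the previous day, 21 November 2030).
1 March 2030 is a Friday, so the first Sunday is March 3.
1 November 2030 is a Friday, so Sundays fall on 3, 10, 17, 24; the last is November 24.
At the standard offset (UTC−06:00), 23:45 UTC − 6h = 17:45 Norium standard time.
The standard-time date in Norium, November 21, 2030, lies within the daylight-saving period (3 March – 24 November), so Norium is on daylight time, UTC−05:00.
23:45 UTC − 5h = 18:45 Norium.

18:45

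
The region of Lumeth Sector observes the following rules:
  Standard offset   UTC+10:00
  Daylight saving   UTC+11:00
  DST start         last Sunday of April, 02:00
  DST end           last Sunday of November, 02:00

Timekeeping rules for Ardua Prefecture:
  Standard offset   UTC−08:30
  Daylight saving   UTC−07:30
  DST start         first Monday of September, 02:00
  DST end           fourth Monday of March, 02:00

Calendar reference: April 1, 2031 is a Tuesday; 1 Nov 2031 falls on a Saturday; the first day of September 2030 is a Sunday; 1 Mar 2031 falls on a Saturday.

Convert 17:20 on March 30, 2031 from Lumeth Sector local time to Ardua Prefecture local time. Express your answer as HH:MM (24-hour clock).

1 April 2031 is a Tuesday, so Sundays fall on 6, 13, 20, 27; the last is April 27.
1 November 2031 is a Saturday, so Sundays fall on 2, 9, 16, 23, 30; the last is November 30.
Daylight saving runs 27 April – 30 November; March 30, 2031 is outside that window, so Lumeth Sector is on standard time at UTC+10:00.
17:20 Lumeth Sector − 10h = 07:20 UTC.
1 September 2030 is a Sunday, so the first Monday is September 2.
1 March 2031 is a Saturday, so the first Monday is March 3 and the fourth is March 24.
At the standard offset (UTC−08:30), 07:20 UTC − 8h30m = 22:50 Ardua Prefecture standard time (rolling into the previous day, 29 March 2031).
The standard-time date in Ardua Prefecture, March 29, 2031, does not fall between 2 September 2030 and 24 March 2031, so daylight saving is not in effect and Ardua Prefecture is at UTC−08:30.
07:20 UTC − 8h30m = 22:50 Ardua Prefecture (rolling into the previous day, 29 March 2031).

22:50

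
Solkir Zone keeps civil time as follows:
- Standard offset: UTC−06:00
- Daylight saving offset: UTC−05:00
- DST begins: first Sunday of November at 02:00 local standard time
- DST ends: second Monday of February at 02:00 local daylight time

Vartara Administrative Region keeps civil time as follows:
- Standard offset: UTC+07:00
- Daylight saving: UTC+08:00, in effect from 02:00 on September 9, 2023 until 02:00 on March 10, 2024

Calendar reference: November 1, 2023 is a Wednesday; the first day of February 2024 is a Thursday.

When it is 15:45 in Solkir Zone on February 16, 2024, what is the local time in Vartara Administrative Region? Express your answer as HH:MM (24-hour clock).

1 November 2023 is a Wednesday, so the first Sunday is November 5.
1 February 2024 is a Thursday, so the first Monday is February 5 and the second is February 12.
February 16, 2024 is outside the daylight-saving period (5 November 2023 – 12 February 2024), so Solkir Zone is on standard time, UTC−06:00.
15:45 Solkir Zone + 6h = 21:45 UTC.
At the standard offset (UTC+07:00), 21:45 UTC + 7h = 04:45 Vartara Administrative Region standard time (rolling into the next day, 17 February 2024).
The standard-time date in Vartara Administrative Region, February 17, 2024, falls between 9 September 2023 and 10 March 2024, so daylight saving is in effect and Vartara Administrative Region is at UTC+08:00.
21:45 UTC + 8h = 05:45 Vartara Administrative Region (rolling into the next day, 17 February 2024).

05:45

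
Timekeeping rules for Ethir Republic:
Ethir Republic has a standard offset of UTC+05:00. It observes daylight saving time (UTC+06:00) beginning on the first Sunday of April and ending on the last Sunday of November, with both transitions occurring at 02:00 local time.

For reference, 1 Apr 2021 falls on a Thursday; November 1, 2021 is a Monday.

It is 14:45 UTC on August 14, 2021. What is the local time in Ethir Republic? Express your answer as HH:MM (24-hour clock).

1 April 2021 is a Thursday, so the first Sunday is April 4.
1 November 2021 is a Monday, so Sundays fall on 7, 14, 21, 28; the last is November 28.
At the standard offset (UTC+05:00), 14:45 UTC + 5h = 19:45 Ethir Republic standard time.
The standard-time date in Ethir Republic, August 14, 2021, falls between 4 April and 28 November, so daylight saving is in effect and Ethir Republic is at UTC+06:00.
14:45 UTC + 6h = 20:45 local.

20:45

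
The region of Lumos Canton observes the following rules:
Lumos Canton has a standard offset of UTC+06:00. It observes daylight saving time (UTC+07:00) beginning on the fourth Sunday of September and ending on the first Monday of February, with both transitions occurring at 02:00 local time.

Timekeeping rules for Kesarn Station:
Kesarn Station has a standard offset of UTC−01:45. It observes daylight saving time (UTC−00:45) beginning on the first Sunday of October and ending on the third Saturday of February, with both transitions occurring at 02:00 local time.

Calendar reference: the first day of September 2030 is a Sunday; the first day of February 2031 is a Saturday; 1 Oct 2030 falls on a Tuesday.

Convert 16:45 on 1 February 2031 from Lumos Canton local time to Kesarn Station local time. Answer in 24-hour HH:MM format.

09:00

1 September 2030 is a Sunday, so the first Sunday is September 1 and the fourth is September 22.
1 February 2031 is a Saturday, so the first Monday is February 3.
1 February 2031 lies within the daylight-saving period (22 September 2030 – 3 February 2031), so Lumos Canton is on daylight time, UTC+07:00.
16:45 Lumos Canton − 7h = 09:45 UTC.
1 October 2030 is a Tuesday, so the first Sunday is October 6.
1 February 2031 is a Saturday, so the first Saturday is February 1 and the third is February 15.
At the standard offset (UTC−01:45), 09:45 UTC − 1h45m = 08:00 Kesarn Station standard time.
Daylight saving runs 6 October 2030 – 15 February 2031; the standard-time date in Kesarn Station, 1 February 2031, is inside that window, so Kesarn Station is at UTC−00:45.
09:45 UTC − 0h45m = 09:00 Kesarn Station.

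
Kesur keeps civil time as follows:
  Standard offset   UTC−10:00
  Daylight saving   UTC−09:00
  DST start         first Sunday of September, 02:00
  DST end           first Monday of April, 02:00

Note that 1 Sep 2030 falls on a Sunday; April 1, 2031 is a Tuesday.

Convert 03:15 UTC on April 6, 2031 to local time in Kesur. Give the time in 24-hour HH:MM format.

1 September 2030 is a Sunday, so the first Sunday is September 1.
1 April 2031 is a Tuesday, so the first Monday is April 7.
At the standard offset (UTC−10:00), 03:15 UTC − 10h = 17:15 Kesur standard time (rolling into the previous day, 5 April 2031).
The standard-time date in Kesur, April 5, 2031, lies within the daylight-saving period (1 September 2030 – 7 April 2031), so Kesur is on daylight time, UTC−09:00.
03:15 UTC − 9h = 18:15 local (rolling into the previous day, 5 April 2031).

18:15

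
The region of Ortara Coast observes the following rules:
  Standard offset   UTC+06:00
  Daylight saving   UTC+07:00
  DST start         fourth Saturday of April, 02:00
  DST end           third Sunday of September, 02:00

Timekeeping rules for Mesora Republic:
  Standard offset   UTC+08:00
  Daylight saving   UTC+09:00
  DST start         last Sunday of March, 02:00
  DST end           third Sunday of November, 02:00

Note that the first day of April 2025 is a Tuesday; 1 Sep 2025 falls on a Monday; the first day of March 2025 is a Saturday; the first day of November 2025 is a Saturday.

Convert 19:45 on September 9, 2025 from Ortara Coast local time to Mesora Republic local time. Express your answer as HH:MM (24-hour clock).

1 April 2025 is a Tuesday, so the first Saturday is April 5 and the fourth is April 26.
1 September 2025 is a Monday, so the first Sunday is September 7 and the third is September 21.
September 9, 2025 falls between 26 April and 21 September, so daylight saving is in effect and Ortara Coast is at UTC+07:00.
19:45 Ortara Coast − 7h = 12:45 UTC.
1 March 2025 is a Saturday, so Sundays fall on 2, 9, 16, 23, 30; the last is March 30.
1 November 2025 is a Saturday, so the first Sunday is November 2 and the third is November 16.
At the standard offset (UTC+08:00), 12:45 UTC + 8h = 20:45 Mesora Republic standard time.
The standard-time date in Mesora Republic, September 9, 2025, falls between 30 March and 16 November, so daylight saving is in effect and Mesora Republic is at UTC+09:00.
12:45 UTC + 9h = 21:45 Mesora Republic.

21:45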